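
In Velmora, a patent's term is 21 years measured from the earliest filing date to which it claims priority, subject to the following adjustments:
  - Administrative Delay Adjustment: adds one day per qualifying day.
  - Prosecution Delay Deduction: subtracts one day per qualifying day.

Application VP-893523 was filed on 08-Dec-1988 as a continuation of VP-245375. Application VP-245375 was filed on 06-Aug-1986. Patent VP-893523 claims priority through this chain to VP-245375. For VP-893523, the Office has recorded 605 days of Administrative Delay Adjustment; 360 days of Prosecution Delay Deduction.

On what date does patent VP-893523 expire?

Earliest priority filing: 6 August 1986.
Base term: 6 August 1986 + 21 years → 6 August 2007.
Administrative Delay Adjustment: +605 days → 2 April 2009.
Prosecution Delay Deduction: −360 days → 7 April 2008.

2008-04-07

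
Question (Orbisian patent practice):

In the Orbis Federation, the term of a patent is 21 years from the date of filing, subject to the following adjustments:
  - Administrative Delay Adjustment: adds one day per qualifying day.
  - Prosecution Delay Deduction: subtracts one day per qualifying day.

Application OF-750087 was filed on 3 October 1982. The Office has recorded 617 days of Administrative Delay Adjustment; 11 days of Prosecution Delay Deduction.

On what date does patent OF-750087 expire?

Base term: filing date + 21 years → 3 October 2003.
Administrative Delay Adjustment: +617 days → 11 June 2005.
Prosecution Delay Deduction: −11 days → 31 May 2005.

2005-05-31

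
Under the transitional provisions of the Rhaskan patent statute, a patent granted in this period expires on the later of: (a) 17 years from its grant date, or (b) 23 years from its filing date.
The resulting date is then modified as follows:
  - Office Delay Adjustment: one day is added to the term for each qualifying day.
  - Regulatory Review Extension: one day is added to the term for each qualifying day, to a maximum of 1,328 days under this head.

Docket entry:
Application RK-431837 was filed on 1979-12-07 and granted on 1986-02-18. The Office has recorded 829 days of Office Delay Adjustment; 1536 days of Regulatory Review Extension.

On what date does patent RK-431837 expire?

January 14, 2009

(a) grant + 17 years → 18 February 2003.
(b) filing + 23 years → 7 December 2002.
Later of the two: 18 February 2003.
Office Delay Adjustment: +829 days → 27 May 2005.
Regulatory Review Extension: 1536 days claimed exceeds the 1328-day cap, so +1328 days → 14 January 2009.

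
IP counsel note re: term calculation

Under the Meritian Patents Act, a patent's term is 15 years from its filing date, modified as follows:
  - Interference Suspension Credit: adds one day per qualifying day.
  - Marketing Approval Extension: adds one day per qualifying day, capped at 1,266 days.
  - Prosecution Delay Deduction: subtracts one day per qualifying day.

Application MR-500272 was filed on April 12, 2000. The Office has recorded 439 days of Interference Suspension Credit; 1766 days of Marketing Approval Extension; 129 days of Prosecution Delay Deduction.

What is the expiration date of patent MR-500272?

Base term: filing date + 15 years → 12 April 2015.
Interference Suspension Credit: +439 days → 24 June 2016.
Marketing Approval Extension: 1766 days claimed exceeds the 1266-day cap, so +1266 days → 12 December 2019.
Prosecution Delay Deduction: −129 days → 5 August 2019.

August 5, 2019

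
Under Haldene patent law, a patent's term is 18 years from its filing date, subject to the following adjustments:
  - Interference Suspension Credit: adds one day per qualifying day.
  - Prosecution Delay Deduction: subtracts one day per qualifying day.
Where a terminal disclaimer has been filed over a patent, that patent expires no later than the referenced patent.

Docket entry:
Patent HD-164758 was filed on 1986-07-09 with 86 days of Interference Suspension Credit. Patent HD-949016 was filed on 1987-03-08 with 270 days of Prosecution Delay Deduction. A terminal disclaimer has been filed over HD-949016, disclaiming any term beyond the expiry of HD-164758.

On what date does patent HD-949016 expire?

Natural term of HD-949016:
  Base: filing + 18 years → 8 March 2005.
  Prosecution Delay Deduction: −270 days → 11 June 2004.
Expiry of referenced patent HD-164758:
  Base: filing + 18 years → 9 July 2004.
  Interference Suspension Credit: +86 days → 3 October 2004.
Terminal disclaimer: HD-949016 expires on the earlier of 11 June 2004 and 3 October 2004.

June 11, 2004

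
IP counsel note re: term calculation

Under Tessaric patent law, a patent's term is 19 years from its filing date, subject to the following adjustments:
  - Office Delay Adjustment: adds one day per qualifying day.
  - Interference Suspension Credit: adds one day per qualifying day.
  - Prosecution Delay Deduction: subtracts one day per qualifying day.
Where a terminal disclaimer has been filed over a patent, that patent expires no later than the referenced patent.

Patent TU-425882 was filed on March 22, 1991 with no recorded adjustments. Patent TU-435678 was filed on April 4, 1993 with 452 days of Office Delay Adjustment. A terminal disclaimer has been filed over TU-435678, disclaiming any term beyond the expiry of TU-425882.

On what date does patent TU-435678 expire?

Natural term of TU-435678:
  Base: filing + 19 years → 4 April 2012.
  Office Delay Adjustment: +452 days → 30 June 2013.
Expiry of referenced patent TU-425882:
  Base: filing + 19 years → 22 March 2010.
Terminal disclaimer: TU-435678 expires on the earlier of 30 June 2013 and 22 March 2010.

2010-03-22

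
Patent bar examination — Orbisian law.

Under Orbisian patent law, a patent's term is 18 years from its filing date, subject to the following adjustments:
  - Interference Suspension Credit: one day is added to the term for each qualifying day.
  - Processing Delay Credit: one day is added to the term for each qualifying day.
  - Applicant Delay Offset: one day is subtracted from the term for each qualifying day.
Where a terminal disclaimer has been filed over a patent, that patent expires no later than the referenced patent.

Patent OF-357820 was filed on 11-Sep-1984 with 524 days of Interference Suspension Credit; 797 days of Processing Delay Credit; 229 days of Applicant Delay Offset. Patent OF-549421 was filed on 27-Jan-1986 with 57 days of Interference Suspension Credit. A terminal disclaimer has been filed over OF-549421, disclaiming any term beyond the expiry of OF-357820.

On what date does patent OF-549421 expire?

2004-03-24

Natural term of OF-549421:
  Base: filing + 18 years → 27 January 2004.
  Interference Suspension Credit: +57 days → 24 March 2004.
Expiry of referenced patent OF-357820:
  Base: filing + 18 years → 11 September 2002.
  Interference Suspension Credit: +524 days → 17 February 2004.
  Processing Delay Credit: +797 days → 24 April 2006.
  Applicant Delay Offset: −229 days → 7 September 2005.
Terminal disclaimer: OF-549421 expires on the earlier of 24 March 2004 and 7 September 2005.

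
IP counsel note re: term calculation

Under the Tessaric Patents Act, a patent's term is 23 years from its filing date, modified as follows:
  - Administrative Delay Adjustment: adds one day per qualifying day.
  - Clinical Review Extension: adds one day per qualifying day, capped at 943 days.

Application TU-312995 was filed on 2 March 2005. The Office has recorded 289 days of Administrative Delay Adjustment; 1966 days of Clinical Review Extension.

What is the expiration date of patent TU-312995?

Base term: filing date + 23 years → 2 March 2028.
Administrative Delay Adjustment: +289 days → 16 December 2028.
Clinical Review Extension: 1966 days claimed exceeds the 943-day cap, so +943 days → 17 July 2031.

July 17, 2031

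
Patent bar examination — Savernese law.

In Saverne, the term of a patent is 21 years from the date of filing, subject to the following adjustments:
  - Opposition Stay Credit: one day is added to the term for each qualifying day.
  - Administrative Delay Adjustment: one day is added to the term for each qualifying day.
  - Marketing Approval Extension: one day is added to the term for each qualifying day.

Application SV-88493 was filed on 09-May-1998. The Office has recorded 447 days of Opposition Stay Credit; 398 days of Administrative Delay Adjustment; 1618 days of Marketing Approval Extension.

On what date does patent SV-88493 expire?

Base term: filing date + 21 years → 9 May 2019.
Opposition Stay Credit: +447 days → 29 July 2020.
Administrative Delay Adjustment: +398 days → 31 August 2021.
Marketing Approval Extension: +1618 days → 4 February 2026.

February 4, 2026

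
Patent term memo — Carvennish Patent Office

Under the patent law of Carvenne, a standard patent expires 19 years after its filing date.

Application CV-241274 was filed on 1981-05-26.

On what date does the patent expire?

Filing date + 19 years → 26 May 2000.

2000-05-26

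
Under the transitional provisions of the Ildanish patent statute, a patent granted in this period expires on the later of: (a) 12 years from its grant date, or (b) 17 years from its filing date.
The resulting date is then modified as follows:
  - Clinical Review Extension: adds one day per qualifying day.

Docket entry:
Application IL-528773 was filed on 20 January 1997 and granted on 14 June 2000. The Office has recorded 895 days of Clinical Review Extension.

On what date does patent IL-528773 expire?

2016-07-03

(a) grant + 12 years → 14 June 2012.
(b) filing + 17 years → 20 January 2014.
Later of the two: 20 January 2014.
Clinical Review Extension: +895 days → 3 July 2016.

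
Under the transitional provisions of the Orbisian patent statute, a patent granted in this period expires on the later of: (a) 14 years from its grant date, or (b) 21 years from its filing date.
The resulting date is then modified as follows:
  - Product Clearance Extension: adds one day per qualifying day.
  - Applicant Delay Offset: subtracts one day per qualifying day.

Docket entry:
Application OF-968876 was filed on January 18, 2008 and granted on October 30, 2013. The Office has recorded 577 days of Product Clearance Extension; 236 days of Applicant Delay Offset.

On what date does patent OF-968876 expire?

December 25, 2029

(a) grant + 14 years → 30 October 2027.
(b) filing + 21 years → 18 January 2029.
Later of the two: 18 January 2029.
Product Clearance Extension: +577 days → 18 August 2030.
Applicant Delay Offset: −236 days → 25 December 2029.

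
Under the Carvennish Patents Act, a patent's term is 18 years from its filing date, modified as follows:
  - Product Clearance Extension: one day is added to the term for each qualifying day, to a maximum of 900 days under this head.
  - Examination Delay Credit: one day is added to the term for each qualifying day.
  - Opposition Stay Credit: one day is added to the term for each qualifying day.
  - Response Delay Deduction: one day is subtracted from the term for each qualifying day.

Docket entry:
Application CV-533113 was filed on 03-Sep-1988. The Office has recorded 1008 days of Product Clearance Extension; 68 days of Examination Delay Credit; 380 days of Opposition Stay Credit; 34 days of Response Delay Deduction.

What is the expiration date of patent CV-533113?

Base term: filing date + 18 years → 3 September 2006.
Product Clearance Extension: 1008 days claimed exceeds the 900-day cap, so +900 days → 19 February 2009.
Examination Delay Credit: +68 days → 28 April 2009.
Opposition Stay Credit: +380 days → 13 May 2010.
Response Delay Deduction: −34 days → 9 April 2010.

2010-04-09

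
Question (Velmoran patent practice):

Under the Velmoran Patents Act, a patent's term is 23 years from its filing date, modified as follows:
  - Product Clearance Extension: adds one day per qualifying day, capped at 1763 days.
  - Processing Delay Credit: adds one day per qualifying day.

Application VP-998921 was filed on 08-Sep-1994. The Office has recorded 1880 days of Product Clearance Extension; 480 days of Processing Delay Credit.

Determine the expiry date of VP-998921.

Base term: filing date + 23 years → 8 September 2017.
Product Clearance Extension: 1880 days claimed exceeds the 1763-day cap, so +1763 days → 7 July 2022.
Processing Delay Credit: +480 days → 30 October 2023.

2023-10-30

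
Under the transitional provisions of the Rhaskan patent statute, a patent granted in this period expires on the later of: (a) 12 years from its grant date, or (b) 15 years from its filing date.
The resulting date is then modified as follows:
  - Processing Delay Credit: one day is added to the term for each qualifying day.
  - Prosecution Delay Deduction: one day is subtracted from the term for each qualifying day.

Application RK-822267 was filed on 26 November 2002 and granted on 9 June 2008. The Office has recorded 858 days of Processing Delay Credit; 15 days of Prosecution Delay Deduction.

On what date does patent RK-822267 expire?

(a) grant + 12 years → 9 June 2020.
(b) filing + 15 years → 26 November 2017.
Later of the two: 9 June 2020.
Processing Delay Credit: +858 days → 15 October 2022.
Prosecution Delay Deduction: −15 days → 30 September 2022.

September 30, 2022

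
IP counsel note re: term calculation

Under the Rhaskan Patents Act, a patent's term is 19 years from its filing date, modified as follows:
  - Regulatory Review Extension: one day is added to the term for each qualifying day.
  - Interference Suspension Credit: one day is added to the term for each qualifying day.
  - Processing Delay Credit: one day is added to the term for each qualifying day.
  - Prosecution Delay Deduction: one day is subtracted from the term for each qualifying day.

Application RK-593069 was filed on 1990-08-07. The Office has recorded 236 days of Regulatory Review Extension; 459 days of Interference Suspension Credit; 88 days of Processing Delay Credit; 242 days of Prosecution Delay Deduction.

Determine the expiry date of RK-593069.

January 30, 2011

Base term: filing date + 19 years → 7 August 2009.
Regulatory Review Extension: +236 days → 31 March 2010.
Interference Suspension Credit: +459 days → 3 July 2011.
Processing Delay Credit: +88 days → 29 September 2011.
Prosecution Delay Deduction: −242 days → 30 January 2011.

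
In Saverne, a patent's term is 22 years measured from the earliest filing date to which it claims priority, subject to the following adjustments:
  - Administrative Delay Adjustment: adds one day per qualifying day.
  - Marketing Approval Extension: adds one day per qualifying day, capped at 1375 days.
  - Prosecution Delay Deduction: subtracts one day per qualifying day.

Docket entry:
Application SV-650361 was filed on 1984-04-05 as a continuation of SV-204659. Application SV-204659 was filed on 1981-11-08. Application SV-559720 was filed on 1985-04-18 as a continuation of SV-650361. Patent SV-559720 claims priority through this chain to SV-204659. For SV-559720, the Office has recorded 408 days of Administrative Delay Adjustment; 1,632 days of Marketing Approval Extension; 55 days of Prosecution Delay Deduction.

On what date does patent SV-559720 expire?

Earliest priority filing: 8 November 1981.
Base term: 8 November 1981 + 22 years → 8 November 2003.
Administrative Delay Adjustment: +408 days → 20 December 2004.
Marketing Approval Extension: 1632 days claimed exceeds the 1375-day cap, so +1375 days → 25 September 2008.
Prosecution Delay Deduction: −55 days → 1 August 2008.

August 1, 2008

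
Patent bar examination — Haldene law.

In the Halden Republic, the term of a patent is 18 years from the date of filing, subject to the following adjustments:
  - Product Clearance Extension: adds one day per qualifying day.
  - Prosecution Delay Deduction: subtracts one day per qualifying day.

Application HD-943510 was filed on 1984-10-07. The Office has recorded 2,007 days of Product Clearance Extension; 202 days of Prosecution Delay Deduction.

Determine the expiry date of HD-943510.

Base term: filing date + 18 years → 7 October 2002.
Product Clearance Extension: +2007 days → 5 April 2008.
Prosecution Delay Deduction: −202 days → 16 September 2007.

2007-09-16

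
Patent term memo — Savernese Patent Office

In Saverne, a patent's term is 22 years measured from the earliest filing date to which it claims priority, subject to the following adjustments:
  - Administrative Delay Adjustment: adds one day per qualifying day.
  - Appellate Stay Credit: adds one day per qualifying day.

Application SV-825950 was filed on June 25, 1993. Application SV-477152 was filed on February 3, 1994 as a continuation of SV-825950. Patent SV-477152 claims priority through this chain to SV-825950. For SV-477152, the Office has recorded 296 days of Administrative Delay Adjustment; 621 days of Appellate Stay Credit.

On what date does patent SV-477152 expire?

2017-12-28

Earliest priority filing: 25 June 1993.
Base term: 25 June 1993 + 22 years → 25 June 2015.
Administrative Delay Adjustment: +296 days → 16 April 2016.
Appellate Stay Credit: +621 days → 28 December 2017.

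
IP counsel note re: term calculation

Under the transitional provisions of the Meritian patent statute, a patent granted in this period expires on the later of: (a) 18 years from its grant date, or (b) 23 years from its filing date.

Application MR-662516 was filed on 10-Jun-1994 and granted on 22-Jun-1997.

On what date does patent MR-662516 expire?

2017-06-10

(a) grant + 18 years → 22 June 2015.
(b) filing + 23 years → 10 June 2017.
Later of the two: 10 June 2017.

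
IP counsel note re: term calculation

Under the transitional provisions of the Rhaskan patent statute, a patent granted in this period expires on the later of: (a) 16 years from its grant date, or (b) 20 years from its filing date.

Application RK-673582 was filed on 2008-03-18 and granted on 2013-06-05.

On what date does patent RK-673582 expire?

June 5, 2029

(a) grant + 16 years → 5 June 2029.
(b) filing + 20 years → 18 March 2028.
Later of the two: 5 June 2029.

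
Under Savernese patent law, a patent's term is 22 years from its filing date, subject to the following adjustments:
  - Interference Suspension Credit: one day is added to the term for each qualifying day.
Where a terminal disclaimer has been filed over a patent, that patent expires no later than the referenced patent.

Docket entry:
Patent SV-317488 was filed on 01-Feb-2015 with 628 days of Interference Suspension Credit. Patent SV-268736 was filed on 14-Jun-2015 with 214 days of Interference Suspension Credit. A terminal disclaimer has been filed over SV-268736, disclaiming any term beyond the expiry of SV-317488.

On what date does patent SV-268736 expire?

January 14, 2038

Natural term of SV-268736:
  Base: filing + 22 years → 14 June 2037.
  Interference Suspension Credit: +214 days → 14 January 2038.
Expiry of referenced patent SV-317488:
  Base: filing + 22 years → 1 February 2037.
  Interference Suspension Credit: +628 days → 22 October 2038.
Terminal disclaimer: SV-268736 expires on the earlier of 14 January 2038 and 22 October 2038.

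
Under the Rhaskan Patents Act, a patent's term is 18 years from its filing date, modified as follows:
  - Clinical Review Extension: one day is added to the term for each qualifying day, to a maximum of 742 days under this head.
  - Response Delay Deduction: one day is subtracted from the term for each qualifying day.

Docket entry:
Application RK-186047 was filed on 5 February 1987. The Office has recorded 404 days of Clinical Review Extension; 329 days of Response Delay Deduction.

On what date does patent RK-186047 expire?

April 21, 2005

Base term: filing date + 18 years → 5 February 2005.
Clinical Review Extension: 404 days (within the 742-day cap) → +404 days → 16 March 2006.
Response Delay Deduction: −329 days → 21 April 2005.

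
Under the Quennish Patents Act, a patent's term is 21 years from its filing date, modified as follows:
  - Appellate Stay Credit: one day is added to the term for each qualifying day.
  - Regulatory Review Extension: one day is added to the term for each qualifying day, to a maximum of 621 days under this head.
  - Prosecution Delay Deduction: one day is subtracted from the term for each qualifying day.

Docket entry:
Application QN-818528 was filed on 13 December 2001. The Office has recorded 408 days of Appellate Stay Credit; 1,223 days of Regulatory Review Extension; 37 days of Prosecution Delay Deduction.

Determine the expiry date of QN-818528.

Base term: filing date + 21 years → 13 December 2022.
Appellate Stay Credit: +408 days → 25 January 2024.
Regulatory Review Extension: 1223 days claimed exceeds the 621-day cap, so +621 days → 7 October 2025.
Prosecution Delay Deduction: −37 days → 31 August 2025.

2025-08-31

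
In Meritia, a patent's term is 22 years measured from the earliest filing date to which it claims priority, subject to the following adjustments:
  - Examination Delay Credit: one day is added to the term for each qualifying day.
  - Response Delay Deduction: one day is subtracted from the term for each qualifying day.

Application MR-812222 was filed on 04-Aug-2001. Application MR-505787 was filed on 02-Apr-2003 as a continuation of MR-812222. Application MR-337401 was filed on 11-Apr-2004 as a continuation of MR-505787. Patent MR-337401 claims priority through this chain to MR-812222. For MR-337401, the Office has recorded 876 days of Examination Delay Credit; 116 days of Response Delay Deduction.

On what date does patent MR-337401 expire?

September 2, 2025

Earliest priority filing: 4 August 2001.
Base term: 4 August 2001 + 22 years → 4 August 2023.
Examination Delay Credit: +876 days → 27 December 2025.
Response Delay Deduction: −116 days → 2 September 2025.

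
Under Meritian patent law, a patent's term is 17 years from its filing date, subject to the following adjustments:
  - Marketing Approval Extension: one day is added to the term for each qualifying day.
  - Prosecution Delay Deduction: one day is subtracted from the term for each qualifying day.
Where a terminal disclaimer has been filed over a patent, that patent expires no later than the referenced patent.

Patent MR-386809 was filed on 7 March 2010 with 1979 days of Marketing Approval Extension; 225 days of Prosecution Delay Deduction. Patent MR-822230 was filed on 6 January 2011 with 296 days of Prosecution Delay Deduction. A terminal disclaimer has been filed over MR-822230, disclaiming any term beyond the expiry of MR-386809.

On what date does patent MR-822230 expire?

2027-03-16

Natural term of MR-822230:
  Base: filing + 17 years → 6 January 2028.
  Prosecution Delay Deduction: −296 days → 16 March 2027.
Expiry of referenced patent MR-386809:
  Base: filing + 17 years → 7 March 2027.
  Marketing Approval Extension: +1979 days → 6 August 2032.
  Prosecution Delay Deduction: −225 days → 25 December 2031.
Terminal disclaimer: MR-822230 expires on the earlier of 16 March 2027 and 25 December 2031.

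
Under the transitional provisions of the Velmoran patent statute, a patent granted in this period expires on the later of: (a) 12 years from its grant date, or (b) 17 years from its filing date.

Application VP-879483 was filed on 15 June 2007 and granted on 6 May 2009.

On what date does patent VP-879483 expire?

(a) grant + 12 years → 6 May 2021.
(b) filing + 17 years → 15 June 2024.
Later of the two: 15 June 2024.

June 15, 2024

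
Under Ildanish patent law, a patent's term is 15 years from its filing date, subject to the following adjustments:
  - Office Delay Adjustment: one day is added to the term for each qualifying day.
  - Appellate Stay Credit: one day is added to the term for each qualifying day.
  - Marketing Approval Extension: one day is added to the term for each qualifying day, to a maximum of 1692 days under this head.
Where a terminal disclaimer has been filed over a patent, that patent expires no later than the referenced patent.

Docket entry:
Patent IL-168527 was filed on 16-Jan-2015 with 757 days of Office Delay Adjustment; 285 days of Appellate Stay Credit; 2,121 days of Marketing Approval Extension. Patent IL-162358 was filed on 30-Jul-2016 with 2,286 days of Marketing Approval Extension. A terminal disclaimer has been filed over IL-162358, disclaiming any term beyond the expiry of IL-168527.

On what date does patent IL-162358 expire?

March 17, 2036

Natural term of IL-162358:
  Base: filing + 15 years → 30 July 2031.
  Marketing Approval Extension: 2286 days claimed exceeds the 1692-day cap, so +1692 days → 17 March 2036.
Expiry of referenced patent IL-168527:
  Base: filing + 15 years → 16 January 2030.
  Office Delay Adjustment: +757 days → 12 February 2032.
  Appellate Stay Credit: +285 days → 23 November 2032.
  Marketing Approval Extension: 2121 days claimed exceeds the 1692-day cap, so +1692 days → 12 July 2037.
Terminal disclaimer: IL-162358 expires on the earlier of 17 March 2036 and 12 July 2037.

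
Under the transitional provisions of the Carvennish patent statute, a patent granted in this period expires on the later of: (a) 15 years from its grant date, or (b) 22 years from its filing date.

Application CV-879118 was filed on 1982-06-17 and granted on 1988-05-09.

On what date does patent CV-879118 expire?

(a) grant + 15 years → 9 May 2003.
(b) filing + 22 years → 17 June 2004.
Later of the two: 17 June 2004.

June 17, 2004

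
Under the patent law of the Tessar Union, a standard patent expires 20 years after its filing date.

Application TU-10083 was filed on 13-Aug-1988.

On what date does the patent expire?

Filing date + 20 years → 13 August 2008.

2008-08-13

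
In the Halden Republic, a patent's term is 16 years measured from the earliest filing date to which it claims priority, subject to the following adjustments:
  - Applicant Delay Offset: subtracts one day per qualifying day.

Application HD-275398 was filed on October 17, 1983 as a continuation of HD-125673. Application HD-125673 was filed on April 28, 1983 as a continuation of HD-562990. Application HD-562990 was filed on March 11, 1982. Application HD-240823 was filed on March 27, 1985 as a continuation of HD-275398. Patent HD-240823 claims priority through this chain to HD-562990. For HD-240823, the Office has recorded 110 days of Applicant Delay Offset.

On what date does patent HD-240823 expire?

Earliest priority filing: 11 March 1982.
Base term: 11 March 1982 + 16 years → 11 March 1998.
Applicant Delay Offset: −110 days → 21 November 1997.

November 21, 1997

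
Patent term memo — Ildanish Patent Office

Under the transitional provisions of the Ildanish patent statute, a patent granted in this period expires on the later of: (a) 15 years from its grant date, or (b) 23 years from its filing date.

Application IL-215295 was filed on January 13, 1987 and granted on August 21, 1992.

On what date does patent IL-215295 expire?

January 13, 2010

(a) grant + 15 years → 21 August 2007.
(b) filing + 23 years → 13 January 2010.
Later of the two: 13 January 2010.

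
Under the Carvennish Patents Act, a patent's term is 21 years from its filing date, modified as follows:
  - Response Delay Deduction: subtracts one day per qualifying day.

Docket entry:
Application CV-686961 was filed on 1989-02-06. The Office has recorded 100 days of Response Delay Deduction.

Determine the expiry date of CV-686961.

October 29, 2009

Base term: filing date + 21 years → 6 February 2010.
Response Delay Deduction: −100 days → 29 October 2009.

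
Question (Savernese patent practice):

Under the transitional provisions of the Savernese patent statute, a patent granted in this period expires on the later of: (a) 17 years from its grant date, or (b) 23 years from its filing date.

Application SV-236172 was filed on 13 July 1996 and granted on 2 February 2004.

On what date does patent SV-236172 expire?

(a) grant + 17 years → 2 February 2021.
(b) filing + 23 years → 13 July 2019.
Later of the two: 2 February 2021.

February 2, 2021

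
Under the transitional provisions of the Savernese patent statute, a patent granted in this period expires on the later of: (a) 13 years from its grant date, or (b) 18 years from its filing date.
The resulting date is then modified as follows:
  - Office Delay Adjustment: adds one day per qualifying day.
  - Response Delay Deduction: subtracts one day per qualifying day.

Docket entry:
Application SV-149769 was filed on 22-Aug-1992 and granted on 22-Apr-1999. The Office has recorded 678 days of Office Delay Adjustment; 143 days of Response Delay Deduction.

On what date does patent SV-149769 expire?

(a) grant + 13 years → 22 April 2012.
(b) filing + 18 years → 22 August 2010.
Later of the two: 22 April 2012.
Office Delay Adjustment: +678 days → 1 March 2014.
Response Delay Deduction: −143 days → 9 October 2013.

2013-10-09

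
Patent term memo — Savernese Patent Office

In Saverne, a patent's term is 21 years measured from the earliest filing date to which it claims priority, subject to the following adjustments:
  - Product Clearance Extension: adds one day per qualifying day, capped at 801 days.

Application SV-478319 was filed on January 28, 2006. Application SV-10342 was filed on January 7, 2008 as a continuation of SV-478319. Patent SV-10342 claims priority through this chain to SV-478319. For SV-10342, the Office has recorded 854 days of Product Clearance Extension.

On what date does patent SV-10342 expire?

April 8, 2029

Earliest priority filing: 28 January 2006.
Base term: 28 January 2006 + 21 years → 28 January 2027.
Product Clearance Extension: 854 days claimed exceeds the 801-day cap, so +801 days → 8 April 2029.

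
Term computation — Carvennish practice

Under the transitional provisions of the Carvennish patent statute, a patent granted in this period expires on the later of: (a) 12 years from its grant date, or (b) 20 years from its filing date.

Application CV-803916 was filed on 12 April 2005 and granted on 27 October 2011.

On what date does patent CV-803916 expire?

2025-04-12

(a) grant + 12 years → 27 October 2023.
(b) filing + 20 years → 12 April 2025.
Later of the two: 12 April 2025.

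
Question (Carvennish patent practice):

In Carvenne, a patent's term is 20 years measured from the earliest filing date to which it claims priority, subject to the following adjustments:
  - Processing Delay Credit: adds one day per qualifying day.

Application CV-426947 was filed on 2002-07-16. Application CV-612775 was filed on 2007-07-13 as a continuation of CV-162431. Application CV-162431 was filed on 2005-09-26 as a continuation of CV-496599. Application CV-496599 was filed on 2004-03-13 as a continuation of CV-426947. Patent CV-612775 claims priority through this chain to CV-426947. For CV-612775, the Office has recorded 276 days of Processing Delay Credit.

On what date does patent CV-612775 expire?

2023-04-18

Earliest priority filing: 16 July 2002.
Base term: 16 July 2002 + 20 years → 16 July 2022.
Processing Delay Credit: +276 days → 18 April 2023.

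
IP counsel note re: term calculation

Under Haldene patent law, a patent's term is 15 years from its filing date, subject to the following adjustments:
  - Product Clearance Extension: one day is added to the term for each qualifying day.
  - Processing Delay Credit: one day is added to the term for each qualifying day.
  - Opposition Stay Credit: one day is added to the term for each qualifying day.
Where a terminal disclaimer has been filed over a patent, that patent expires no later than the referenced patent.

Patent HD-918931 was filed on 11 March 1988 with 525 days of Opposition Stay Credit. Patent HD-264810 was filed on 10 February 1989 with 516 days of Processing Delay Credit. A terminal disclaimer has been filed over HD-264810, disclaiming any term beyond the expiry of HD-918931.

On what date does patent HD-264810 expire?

Natural term of HD-264810:
  Base: filing + 15 years → 10 February 2004.
  Processing Delay Credit: +516 days → 10 July 2005.
Expiry of referenced patent HD-918931:
  Base: filing + 15 years → 11 March 2003.
  Opposition Stay Credit: +525 days → 17 August 2004.
Terminal disclaimer: HD-264810 expires on the earlier of 10 July 2005 and 17 August 2004.

August 17, 2004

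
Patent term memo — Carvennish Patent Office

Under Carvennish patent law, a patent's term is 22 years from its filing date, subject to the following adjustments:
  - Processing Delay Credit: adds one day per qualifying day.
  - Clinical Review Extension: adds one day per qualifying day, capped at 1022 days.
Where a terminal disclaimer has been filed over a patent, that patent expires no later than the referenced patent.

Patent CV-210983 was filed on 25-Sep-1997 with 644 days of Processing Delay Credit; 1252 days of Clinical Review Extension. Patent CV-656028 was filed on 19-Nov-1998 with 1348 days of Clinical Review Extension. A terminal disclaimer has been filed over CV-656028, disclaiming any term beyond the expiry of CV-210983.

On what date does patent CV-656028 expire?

2023-09-07

Natural term of CV-656028:
  Base: filing + 22 years → 19 November 2020.
  Clinical Review Extension: 1348 days claimed exceeds the 1022-day cap, so +1022 days → 7 September 2023.
Expiry of referenced patent CV-210983:
  Base: filing + 22 years → 25 September 2019.
  Processing Delay Credit: +644 days → 30 June 2021.
  Clinical Review Extension: 1252 days claimed exceeds the 1022-day cap, so +1022 days → 17 April 2024.
Terminal disclaimer: CV-656028 expires on the earlier of 7 September 2023 and 17 April 2024.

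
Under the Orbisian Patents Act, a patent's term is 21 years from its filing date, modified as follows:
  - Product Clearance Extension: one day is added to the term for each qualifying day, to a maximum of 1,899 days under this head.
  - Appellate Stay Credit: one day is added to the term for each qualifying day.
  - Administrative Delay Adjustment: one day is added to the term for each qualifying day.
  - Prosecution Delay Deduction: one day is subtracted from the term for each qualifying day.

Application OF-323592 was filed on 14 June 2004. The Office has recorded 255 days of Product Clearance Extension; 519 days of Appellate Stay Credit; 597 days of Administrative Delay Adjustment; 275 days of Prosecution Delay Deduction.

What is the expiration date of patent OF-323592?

Base term: filing date + 21 years → 14 June 2025.
Product Clearance Extension: 255 days (within the 1899-day cap) → +255 days → 24 February 2026.
Appellate Stay Credit: +519 days → 28 July 2027.
Administrative Delay Adjustment: +597 days → 16 March 2029.
Prosecution Delay Deduction: −275 days → 14 June 2028.

June 14, 2028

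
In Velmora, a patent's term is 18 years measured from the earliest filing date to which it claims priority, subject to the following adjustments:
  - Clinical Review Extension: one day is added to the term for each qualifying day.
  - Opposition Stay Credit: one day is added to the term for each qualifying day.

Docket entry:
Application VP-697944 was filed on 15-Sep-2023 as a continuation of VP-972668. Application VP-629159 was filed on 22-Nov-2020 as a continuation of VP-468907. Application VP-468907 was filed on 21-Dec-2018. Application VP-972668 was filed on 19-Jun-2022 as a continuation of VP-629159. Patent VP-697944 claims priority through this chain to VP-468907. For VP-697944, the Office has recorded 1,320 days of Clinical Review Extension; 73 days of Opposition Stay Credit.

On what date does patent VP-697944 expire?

Earliest priority filing: 21 December 2018.
Base term: 21 December 2018 + 18 years → 21 December 2036.
Clinical Review Extension: +1320 days → 2 August 2040.
Opposition Stay Credit: +73 days → 14 October 2040.

2040-10-14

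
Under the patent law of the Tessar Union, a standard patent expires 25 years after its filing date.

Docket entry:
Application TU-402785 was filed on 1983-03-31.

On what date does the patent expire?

Filing date + 25 years → 31 March 2008.

March 31, 2008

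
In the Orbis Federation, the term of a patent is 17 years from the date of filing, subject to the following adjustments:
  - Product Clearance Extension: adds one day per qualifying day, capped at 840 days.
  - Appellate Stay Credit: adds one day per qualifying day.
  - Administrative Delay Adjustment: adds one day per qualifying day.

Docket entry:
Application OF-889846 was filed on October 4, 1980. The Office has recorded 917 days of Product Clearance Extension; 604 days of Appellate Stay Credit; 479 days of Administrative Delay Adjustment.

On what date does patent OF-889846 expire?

January 9, 2003

Base term: filing date + 17 years → 4 October 1997.
Product Clearance Extension: 917 days claimed exceeds the 840-day cap, so +840 days → 22 January 2000.
Appellate Stay Credit: +604 days → 17 September 2001.
Administrative Delay Adjustment: +479 days → 9 January 2003.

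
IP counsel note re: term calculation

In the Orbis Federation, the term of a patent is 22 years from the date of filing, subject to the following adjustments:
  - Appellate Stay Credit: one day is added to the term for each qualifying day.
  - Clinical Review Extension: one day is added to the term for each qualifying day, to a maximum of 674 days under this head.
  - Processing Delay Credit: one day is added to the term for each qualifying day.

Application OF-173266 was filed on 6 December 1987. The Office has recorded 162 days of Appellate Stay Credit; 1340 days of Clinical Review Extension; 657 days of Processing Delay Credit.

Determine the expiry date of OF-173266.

Base term: filing date + 22 years → 6 December 2009.
Appellate Stay Credit: +162 days → 17 May 2010.
Clinical Review Extension: 1340 days claimed exceeds the 674-day cap, so +674 days → 21 March 2012.
Processing Delay Credit: +657 days → 7 January 2014.

January 7, 2014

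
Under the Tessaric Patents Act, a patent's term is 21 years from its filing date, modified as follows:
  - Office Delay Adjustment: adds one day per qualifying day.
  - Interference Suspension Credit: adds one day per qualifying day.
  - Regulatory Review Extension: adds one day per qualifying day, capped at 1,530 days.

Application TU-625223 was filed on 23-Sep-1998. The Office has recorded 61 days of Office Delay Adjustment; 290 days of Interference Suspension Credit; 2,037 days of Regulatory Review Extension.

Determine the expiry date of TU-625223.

November 16, 2024

Base term: filing date + 21 years → 23 September 2019.
Office Delay Adjustment: +61 days → 23 November 2019.
Interference Suspension Credit: +290 days → 8 September 2020.
Regulatory Review Extension: 2037 days claimed exceeds the 1530-day cap, so +1530 days → 16 November 2024.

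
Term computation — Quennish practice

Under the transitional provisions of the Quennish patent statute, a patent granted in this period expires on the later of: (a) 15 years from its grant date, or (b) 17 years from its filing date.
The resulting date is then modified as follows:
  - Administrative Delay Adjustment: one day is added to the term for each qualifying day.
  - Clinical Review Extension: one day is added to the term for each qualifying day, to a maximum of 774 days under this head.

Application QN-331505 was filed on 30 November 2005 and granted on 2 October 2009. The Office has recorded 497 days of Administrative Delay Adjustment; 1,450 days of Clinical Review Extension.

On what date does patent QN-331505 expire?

(a) grant + 15 years → 2 October 2024.
(b) filing + 17 years → 30 November 2022.
Later of the two: 2 October 2024.
Administrative Delay Adjustment: +497 days → 11 February 2026.
Clinical Review Extension: 1450 days claimed exceeds the 774-day cap, so +774 days → 26 March 2028.

March 26, 2028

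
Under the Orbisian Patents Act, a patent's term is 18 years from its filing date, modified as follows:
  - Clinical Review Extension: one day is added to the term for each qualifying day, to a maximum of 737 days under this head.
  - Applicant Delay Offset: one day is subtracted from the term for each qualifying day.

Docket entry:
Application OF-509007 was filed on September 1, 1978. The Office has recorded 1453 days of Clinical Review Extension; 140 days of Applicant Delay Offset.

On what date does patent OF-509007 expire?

1998-04-21

Base term: filing date + 18 years → 1 September 1996.
Clinical Review Extension: 1453 days claimed exceeds the 737-day cap, so +737 days → 8 September 1998.
Applicant Delay Offset: −140 days → 21 April 1998.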